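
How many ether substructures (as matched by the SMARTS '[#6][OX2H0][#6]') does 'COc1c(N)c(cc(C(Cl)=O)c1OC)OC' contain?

3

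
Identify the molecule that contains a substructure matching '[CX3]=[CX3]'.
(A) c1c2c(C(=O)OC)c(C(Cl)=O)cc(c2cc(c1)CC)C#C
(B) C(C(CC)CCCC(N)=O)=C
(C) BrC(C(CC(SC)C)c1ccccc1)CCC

B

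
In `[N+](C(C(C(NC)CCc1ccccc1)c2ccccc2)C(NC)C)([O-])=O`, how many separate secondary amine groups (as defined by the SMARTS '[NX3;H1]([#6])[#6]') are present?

2

[NX3;H1]([#6])[#6] is the SMARTS for a secondary amine: a trivalent nitrogen with one H, bonded to two carbons.
The molecule carries 2 separate instances of an N-methylamino group (-NHCH3) meeting every constraint; each maps to a distinct set of atoms, giving 2 matches.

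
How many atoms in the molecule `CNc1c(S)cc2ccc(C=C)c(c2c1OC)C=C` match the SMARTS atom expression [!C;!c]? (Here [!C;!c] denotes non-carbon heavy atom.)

3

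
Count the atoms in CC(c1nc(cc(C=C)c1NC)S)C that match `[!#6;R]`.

1

The query [!#6;R] means: non-carbon atom that is part of a ring.
Check the 14 heavy atoms by environment: 1× n (aromatic, in 6-ring) → match; 5× c (aromatic, in 6-ring) → no; 6× C (acyclic) → no; 1× N (acyclic) → no; 1× S (acyclic) → no.
That gives 1 matching atom.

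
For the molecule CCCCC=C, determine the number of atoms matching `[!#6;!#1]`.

The query [!#6;!#1] means: not carbon and not hydrogen — any heteroatom.
Check the 6 heavy atoms by environment: 6× C → no.
No environment satisfies the query, so 0 matching atoms.

0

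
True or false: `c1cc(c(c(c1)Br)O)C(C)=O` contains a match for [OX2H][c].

True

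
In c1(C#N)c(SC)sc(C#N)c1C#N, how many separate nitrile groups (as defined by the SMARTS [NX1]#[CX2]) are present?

3

[NX1]#[CX2] is the SMARTS for a nitrile: a nitrogen triple-bonded to a two-connected carbon.
The molecule carries 3 separate instances of a nitrile (-C#N) meeting every constraint; each maps to a distinct set of atoms, giving 3 matches.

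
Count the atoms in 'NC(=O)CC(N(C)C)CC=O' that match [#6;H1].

The query [#6;H1] means: any carbon bearing exactly one hydrogen.
Check the 11 heavy atoms by environment: 2× C (H2) → no; 2× C (H1) → match; 1× C (H0) → no; 2× O (H0) → no; 1× N (H2) → no; 1× N (H0) → no; 2× C (H3) → no.
That gives 2 matching atoms.

2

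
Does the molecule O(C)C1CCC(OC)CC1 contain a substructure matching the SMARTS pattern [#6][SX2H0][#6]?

No

The pattern [#6][SX2H0][#6] describes an aliphatic sulfur bridging two carbons with no H on the sulfur — a thioether.
The closest candidate here is a methoxy ether (-OCH3), but the bridging atom is O, not S. No other fragment satisfies the full query, so there is no match.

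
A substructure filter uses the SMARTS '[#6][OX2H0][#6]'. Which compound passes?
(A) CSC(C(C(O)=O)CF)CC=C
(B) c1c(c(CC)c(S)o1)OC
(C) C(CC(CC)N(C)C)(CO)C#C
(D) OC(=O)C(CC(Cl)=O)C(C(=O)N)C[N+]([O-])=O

B

[#6][OX2H0][#6] describes an aliphatic oxygen bridging two carbons with no H on the oxygen (an ether).
(A) has a carboxylic acid group (-C(=O)OH) but the -OH oxygen has H1; the =O is OX1, not OX2.
(B) contains a methoxy ether (-OCH3), which satisfies every atom and bond constraint.
(C) has a hydroxyl group (-OH) but the oxygen has H1, not H0 bridging two carbons.
(D) has a carboxylic acid group (-C(=O)OH) but the -OH oxygen has H1; the =O is OX1, not OX2.
So the answer is (B).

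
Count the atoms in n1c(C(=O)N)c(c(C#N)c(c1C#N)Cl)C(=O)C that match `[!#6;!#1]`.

Check the 17 heavy atoms by environment: 1× n (aromatic) → match; 5× c (aromatic) → no; 5× C → no; 2× O → match; 1× Cl → match; 3× N → match.
Summing the matching environments: 1 + 2 + 1 + 3 = 7 matching atoms.

7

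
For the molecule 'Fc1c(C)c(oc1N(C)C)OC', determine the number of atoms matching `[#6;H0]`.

4

Check the 12 heavy atoms by environment: 1× o (aromatic, H0) → no; 4× c (aromatic, H0) → match; 1× N (H0) → no; 4× C (H3) → no; 1× F (H0) → no; 1× O (H0) → no.
That gives 4 matching atoms.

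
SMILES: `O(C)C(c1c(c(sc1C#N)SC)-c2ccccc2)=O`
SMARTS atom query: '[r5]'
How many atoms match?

5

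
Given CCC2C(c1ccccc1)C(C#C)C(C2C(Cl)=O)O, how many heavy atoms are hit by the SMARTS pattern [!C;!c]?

The query [!C;!c] means: neither aliphatic nor aromatic carbon — same as [!#6].
Check the 19 heavy atoms by environment: 10× C → no; 2× O → match; 6× c (aromatic) → no; 1× Cl → match.
Summing the matching environments: 2 + 1 = 3 matching atoms.

3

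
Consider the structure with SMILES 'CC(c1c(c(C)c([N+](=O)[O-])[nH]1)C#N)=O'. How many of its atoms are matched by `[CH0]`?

2

The query [CH0] means: aliphatic carbon with no attached hydrogen.
Check the 14 heavy atoms by environment: 1× n (aromatic, H1) → no; 4× c (aromatic, H0) → no; 1× N (charge +1, H0) → no; 1× O (charge -1, H0) → no; 2× O (H0) → no; 2× C (H3) → no; 2× C (H0) → match; 1× N (H0) → no.
That gives 2 matching atoms.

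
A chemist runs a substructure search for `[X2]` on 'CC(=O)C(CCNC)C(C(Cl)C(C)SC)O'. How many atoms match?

2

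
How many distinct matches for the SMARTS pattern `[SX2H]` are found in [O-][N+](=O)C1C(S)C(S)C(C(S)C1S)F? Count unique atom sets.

4

[SX2H] is the SMARTS for a thiol: an aliphatic sulfur with two connections, one being H.
The molecule carries 4 separate instances of a thiol (-SH) meeting every constraint; each maps to a distinct set of atoms, giving 4 matches.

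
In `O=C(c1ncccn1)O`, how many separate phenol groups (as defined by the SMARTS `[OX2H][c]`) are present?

[OX2H][c] is the SMARTS for a phenol: a hydroxyl oxygen attached to an aromatic carbon.
No fragment in the molecule satisfies every constraint, giving 0 matches.

0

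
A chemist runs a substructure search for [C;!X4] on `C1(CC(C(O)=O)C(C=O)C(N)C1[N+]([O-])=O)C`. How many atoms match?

The query [C;!X4] means: aliphatic carbon that does not have four total connections.
Check the 16 heavy atoms by environment: 7× C (X4) → no; 1× N (charge +1, X3) → no; 1× O (charge -1, X1) → no; 3× O (X1) → no; 1× N (X3) → no; 2× C (X3) → match; 1× O (X2) → no.
That gives 2 matching atoms.

2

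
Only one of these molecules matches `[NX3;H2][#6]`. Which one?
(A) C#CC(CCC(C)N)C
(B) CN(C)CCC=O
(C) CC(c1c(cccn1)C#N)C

[NX3;H2][#6] describes a trivalent nitrogen with two H attached to carbon (a primary amine).
(A) contains a primary amino group (-NH2), which satisfies every atom and bond constraint.
(B) has a dimethylamino group (-N(CH3)2) but the nitrogen has H0, not H2.
(C) has a nitrile (-C#N) but the nitrogen is NX1 (triple-bonded), not NX3 with two H.
So the answer is (A).

A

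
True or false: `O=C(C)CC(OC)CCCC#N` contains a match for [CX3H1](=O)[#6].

False

The pattern [CX3H1](=O)[#6] describes an sp2 carbon with one H, double-bonded to O and single-bonded to carbon — an aldehyde.
The closest candidate here is an acetyl/ketone group (-C(=O)CH3), but the carbonyl carbon has H0 (two carbon neighbours), not H1. No other fragment satisfies the full query, so there is no match.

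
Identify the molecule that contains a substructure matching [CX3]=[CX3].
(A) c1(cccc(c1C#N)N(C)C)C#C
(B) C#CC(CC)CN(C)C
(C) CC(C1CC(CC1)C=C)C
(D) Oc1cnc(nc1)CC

C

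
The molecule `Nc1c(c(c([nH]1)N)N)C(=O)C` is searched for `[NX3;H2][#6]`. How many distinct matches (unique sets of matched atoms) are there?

[NX3;H2][#6] is the SMARTS for a primary amine: a trivalent nitrogen with two H attached to carbon.
The molecule carries 3 separate instances of a primary amino group (-NH2) meeting every constraint; each maps to a distinct set of atoms, giving 3 matches.

3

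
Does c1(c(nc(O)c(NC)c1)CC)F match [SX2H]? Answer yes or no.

No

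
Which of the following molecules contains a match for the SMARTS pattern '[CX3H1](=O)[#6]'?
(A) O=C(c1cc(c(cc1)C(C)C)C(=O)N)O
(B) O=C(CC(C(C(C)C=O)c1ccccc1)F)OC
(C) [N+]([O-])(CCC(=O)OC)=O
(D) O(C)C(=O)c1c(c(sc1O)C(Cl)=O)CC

B

[CX3H1](=O)[#6] describes an sp2 carbon with one H, double-bonded to O and single-bonded to carbon (an aldehyde).
(A) has a carboxylic acid group (-C(=O)OH) but the carbonyl carbon has H0 and is bonded to O, not H1.
(B) contains an aldehyde (-CHO), which satisfies every atom and bond constraint.
(C) has a methyl-ester group (-C(=O)OCH3) but the carbonyl carbon has H0, not H1.
(D) has a methyl-ester group (-C(=O)OCH3) but the carbonyl carbon has H0, not H1.
So the answer is (B).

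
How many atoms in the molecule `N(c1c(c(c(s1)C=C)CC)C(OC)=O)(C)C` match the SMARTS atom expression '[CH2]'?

Check the 16 heavy atoms by environment: 1× s (aromatic, H0) → no; 4× c (aromatic, H0) → no; 2× C (H2) → match; 4× C (H3) → no; 1× C (H1) → no; 1× N (H0) → no; 1× C (H0) → no; 2× O (H0) → no.
That gives 2 matching atoms.

2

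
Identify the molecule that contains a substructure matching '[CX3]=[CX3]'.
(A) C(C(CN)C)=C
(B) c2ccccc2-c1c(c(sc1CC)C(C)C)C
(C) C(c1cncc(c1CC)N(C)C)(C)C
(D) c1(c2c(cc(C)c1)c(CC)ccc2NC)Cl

[CX3]=[CX3] describes a non-aromatic C=C double bond between two sp2 carbons (an alkene).
(A) contains a vinyl group (-CH=CH2), which satisfies every atom and bond constraint.
(B) has an ethyl group (-CH2CH3) but its C-C bond is a single bond between CX4 carbons, not CX3=CX3.
(C) has an ethyl group (-CH2CH3) but its C-C bond is a single bond between CX4 carbons, not CX3=CX3.
(D) has an ethyl group (-CH2CH3) but its C-C bond is a single bond between CX4 carbons, not CX3=CX3.
So the answer is (A).

A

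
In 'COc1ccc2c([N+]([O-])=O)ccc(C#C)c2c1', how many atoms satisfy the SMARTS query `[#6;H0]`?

The query [#6;H0] means: any carbon with no attached hydrogen.
Check the 17 heavy atoms by environment: 5× c (aromatic, H0) → match; 5× c (aromatic, H1) → no; 1× C (H0) → match; 1× C (H1) → no; 2× O (H0) → no; 1× C (H3) → no; 1× N (charge +1, H0) → no; 1× O (charge -1, H0) → no.
Summing the matching environments: 5 + 1 = 6 matching atoms.

6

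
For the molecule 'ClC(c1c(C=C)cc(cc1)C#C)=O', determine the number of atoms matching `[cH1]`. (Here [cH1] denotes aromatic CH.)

3

The query [cH1] means: aromatic carbon bearing exactly one hydrogen.
Check the 13 heavy atoms by environment: 3× c (aromatic, H1) → match; 3× c (aromatic, H0) → no; 2× C (H1) → no; 1× C (H2) → no; 2× C (H0) → no; 1× O (H0) → no; 1× Cl (H0) → no.
That gives 3 matching atoms.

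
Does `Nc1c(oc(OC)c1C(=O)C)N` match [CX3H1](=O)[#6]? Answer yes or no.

The pattern [CX3H1](=O)[#6] describes an sp2 carbon with one H, double-bonded to O and single-bonded to carbon — an aldehyde.
The closest candidate here is an acetyl/ketone group (-C(=O)CH3), but the carbonyl carbon has H0 (two carbon neighbours), not H1. No other fragment satisfies the full query, so there is no match.

No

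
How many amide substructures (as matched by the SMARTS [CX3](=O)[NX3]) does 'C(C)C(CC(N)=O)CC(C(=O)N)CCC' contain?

2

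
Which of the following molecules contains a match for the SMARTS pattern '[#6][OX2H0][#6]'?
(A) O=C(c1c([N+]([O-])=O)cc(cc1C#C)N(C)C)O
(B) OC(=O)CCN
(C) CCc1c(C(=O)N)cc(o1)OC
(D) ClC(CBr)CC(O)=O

C

[#6][OX2H0][#6] describes an aliphatic oxygen bridging two carbons with no H on the oxygen (an ether).
(A) has a carboxylic acid group (-C(=O)OH) but the -OH oxygen has H1; the =O is OX1, not OX2.
(B) has a carboxylic acid group (-C(=O)OH) but the -OH oxygen has H1; the =O is OX1, not OX2.
(C) contains a methoxy ether (-OCH3), which satisfies every atom and bond constraint.
(D) has a carboxylic acid group (-C(=O)OH) but the -OH oxygen has H1; the =O is OX1, not OX2.
So the answer is (C).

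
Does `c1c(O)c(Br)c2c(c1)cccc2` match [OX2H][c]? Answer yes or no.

The pattern [OX2H][c] describes a hydroxyl oxygen attached to an aromatic carbon — a phenol.
The molecule carries a hydroxyl group (-OH), whose atoms satisfy every constraint of the query, so the pattern matches.

Yes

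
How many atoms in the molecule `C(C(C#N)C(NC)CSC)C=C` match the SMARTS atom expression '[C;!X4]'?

3

Check the 12 heavy atoms by environment: 6× C (X4) → no; 1× C (X2) → match; 1× N (X1) → no; 2× C (X3) → match; 1× N (X3) → no; 1× S (X2) → no.
Summing the matching environments: 1 + 2 = 3 matching atoms.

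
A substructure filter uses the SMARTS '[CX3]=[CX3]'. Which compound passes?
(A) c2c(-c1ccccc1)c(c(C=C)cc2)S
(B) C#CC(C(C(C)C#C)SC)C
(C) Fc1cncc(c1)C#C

[CX3]=[CX3] describes a non-aromatic C=C double bond between two sp2 carbons (an alkene).
(A) contains a vinyl group (-CH=CH2), which satisfies every atom and bond constraint.
(B) has an ethynyl group (-C#CH) but the C-C bond is a triple bond, not a double bond.
(C) has an ethynyl group (-C#CH) but the C-C bond is a triple bond, not a double bond.
So the answer is (A).

A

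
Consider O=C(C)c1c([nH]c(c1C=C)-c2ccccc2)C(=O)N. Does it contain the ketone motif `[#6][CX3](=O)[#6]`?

Yes

The pattern [#6][CX3](=O)[#6] describes a carbonyl carbon (no H) flanked by two carbons — a ketone.
The molecule carries an acetyl/ketone group (-C(=O)CH3), whose atoms satisfy every constraint of the query, so the pattern matches.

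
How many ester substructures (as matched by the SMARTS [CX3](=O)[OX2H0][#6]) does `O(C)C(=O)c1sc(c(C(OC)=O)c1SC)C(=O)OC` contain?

[CX3](=O)[OX2H0][#6] is the SMARTS for an ester: a carbonyl carbon bonded to an oxygen that is itself bonded to carbon (no H on that O).
The molecule carries 3 separate instances of a methyl-ester group (-C(=O)OCH3) meeting every constraint; each maps to a distinct set of atoms, giving 3 matches.

3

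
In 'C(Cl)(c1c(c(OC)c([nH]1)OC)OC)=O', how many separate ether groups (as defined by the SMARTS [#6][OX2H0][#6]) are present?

3

[#6][OX2H0][#6] is the SMARTS for an ether: an aliphatic oxygen bridging two carbons with no H on the oxygen.
The molecule carries 3 separate instances of a methoxy ether (-OCH3) meeting every constraint; each maps to a distinct set of atoms, giving 3 matches.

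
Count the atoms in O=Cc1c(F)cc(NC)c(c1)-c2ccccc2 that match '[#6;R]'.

12

The query [#6;R] means: carbon that is part of a ring.
Check the 17 heavy atoms by environment: 12× c (aromatic, in 6-ring) → match; 1× F (acyclic) → no; 1× N (acyclic) → no; 2× C (acyclic) → no; 1× O (acyclic) → no.
That gives 12 matching atoms.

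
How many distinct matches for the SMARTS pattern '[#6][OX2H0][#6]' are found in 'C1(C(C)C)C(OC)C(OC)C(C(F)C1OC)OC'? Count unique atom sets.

[#6][OX2H0][#6] is the SMARTS for an ether: an aliphatic oxygen bridging two carbons with no H on the oxygen.
The molecule carries 4 separate instances of a methoxy ether (-OCH3) meeting every constraint; each maps to a distinct set of atoms, giving 4 matches.

4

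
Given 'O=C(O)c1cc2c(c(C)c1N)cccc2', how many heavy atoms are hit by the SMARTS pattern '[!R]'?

5

Check the 15 heavy atoms by environment: 10× c (aromatic, in 6-ring) → no; 1× N (acyclic) → match; 2× C (acyclic) → match; 2× O (acyclic) → match.
Summing the matching environments: 1 + 2 + 2 = 5 matching atoms.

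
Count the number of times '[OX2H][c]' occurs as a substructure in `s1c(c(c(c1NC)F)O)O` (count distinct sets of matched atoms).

2

[OX2H][c] is the SMARTS for a phenol: a hydroxyl oxygen attached to an aromatic carbon.
The molecule carries 2 separate instances of a hydroxyl group (-OH) meeting every constraint; each maps to a distinct set of atoms, giving 2 matches.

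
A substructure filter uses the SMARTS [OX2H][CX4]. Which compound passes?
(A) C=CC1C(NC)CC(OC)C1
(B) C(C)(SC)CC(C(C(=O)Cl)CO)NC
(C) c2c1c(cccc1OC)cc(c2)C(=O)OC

B

[OX2H][CX4] describes a hydroxyl oxygen bound to an sp3 (X4) carbon (an aliphatic alcohol).
(A) has a methoxy ether (-OCH3) but the oxygen has H0 (ether), not H1.
(B) contains a hydroxyl group (-OH), which satisfies every atom and bond constraint.
(C) has a methoxy ether (-OCH3) but the oxygen has H0 (ether), not H1.
So the answer is (B).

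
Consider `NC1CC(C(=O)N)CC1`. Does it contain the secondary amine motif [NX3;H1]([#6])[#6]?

No

The pattern [NX3;H1]([#6])[#6] describes a trivalent nitrogen with one H, bonded to two carbons — a secondary amine.
The closest candidate here is a primary amino group (-NH2), but the nitrogen has H2 and only one carbon neighbour. No other fragment satisfies the full query, so there is no match.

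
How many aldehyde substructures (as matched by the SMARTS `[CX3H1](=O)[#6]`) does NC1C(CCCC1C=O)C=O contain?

[CX3H1](=O)[#6] is the SMARTS for an aldehyde: an sp2 carbon with one H, double-bonded to O and single-bonded to carbon.
The molecule carries 2 separate instances of an aldehyde (-CHO) meeting every constraint; each maps to a distinct set of atoms, giving 2 matches.

2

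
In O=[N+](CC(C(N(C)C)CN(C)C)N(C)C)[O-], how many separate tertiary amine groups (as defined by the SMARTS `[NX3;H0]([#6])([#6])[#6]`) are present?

3

[NX3;H0]([#6])([#6])[#6] is the SMARTS for a tertiary amine: a trivalent nitrogen with no H, bonded to three carbons.
The molecule carries 3 separate instances of a dimethylamino group (-N(CH3)2) meeting every constraint; each maps to a distinct set of atoms, giving 3 matches.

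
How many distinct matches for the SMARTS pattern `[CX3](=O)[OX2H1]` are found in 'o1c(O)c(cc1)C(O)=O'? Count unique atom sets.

1

[CX3](=O)[OX2H1] is the SMARTS for a carboxylic acid: an sp2 carbon double-bonded to O and single-bonded to an -OH oxygen.
Exactly one fragment in the molecule meets all constraints, giving 1 match.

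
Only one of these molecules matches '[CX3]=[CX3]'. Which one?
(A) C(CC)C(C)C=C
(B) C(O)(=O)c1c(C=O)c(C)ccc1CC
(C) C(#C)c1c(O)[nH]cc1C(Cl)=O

A

[CX3]=[CX3] describes a non-aromatic C=C double bond between two sp2 carbons (an alkene).
(A) contains a vinyl group (-CH=CH2), which satisfies every atom and bond constraint.
(B) has an ethyl group (-CH2CH3) but its C-C bond is a single bond between CX4 carbons, not CX3=CX3.
(C) has an ethynyl group (-C#CH) but the C-C bond is a triple bond, not a double bond.
So the answer is (A).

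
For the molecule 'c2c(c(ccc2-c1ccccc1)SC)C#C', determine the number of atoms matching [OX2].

0

The query [OX2] means: aliphatic oxygen with two total connections — ether, hydroxyl, or ester single-bond O.
Check the 16 heavy atoms by environment: 12× c (aromatic, X3) → no; 1× S (X2) → no; 1× C (X4) → no; 2× C (X2) → no.
No environment satisfies the query, so 0 matching atoms.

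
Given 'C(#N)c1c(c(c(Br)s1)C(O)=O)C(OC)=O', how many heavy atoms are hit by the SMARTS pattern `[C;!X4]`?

3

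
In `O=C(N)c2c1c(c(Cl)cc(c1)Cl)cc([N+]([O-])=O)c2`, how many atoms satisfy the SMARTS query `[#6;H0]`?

The query [#6;H0] means: any carbon with no attached hydrogen.
Check the 18 heavy atoms by environment: 6× c (aromatic, H0) → match; 4× c (aromatic, H1) → no; 1× C (H0) → match; 2× O (H0) → no; 1× N (H2) → no; 2× Cl (H0) → no; 1× N (charge +1, H0) → no; 1× O (charge -1, H0) → no.
Summing the matching environments: 6 + 1 = 7 matching atoms.

7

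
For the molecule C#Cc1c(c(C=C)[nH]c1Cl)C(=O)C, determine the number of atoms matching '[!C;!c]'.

3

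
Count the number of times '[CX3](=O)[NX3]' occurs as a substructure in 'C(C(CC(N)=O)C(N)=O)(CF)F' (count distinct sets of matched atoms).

2

[CX3](=O)[NX3] is the SMARTS for an amide: a carbonyl carbon bonded to a trivalent nitrogen.
The molecule carries 2 separate instances of a primary amide (-C(=O)NH2) meeting every constraint; each maps to a distinct set of atoms, giving 2 matches.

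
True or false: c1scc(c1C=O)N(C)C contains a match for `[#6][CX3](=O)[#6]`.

False

The pattern [#6][CX3](=O)[#6] describes a carbonyl carbon (no H) flanked by two carbons — a ketone.
The closest candidate here is an aldehyde (-CHO), but the carbonyl carbon has H1, so it is not flanked by two carbons. No other fragment satisfies the full query, so there is no match.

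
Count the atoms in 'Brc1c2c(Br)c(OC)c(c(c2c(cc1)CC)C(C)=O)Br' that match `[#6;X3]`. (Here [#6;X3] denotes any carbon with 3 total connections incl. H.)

The query [#6;X3] means: any carbon (aromatic or not) with three total connections.
Check the 20 heavy atoms by environment: 10× c (aromatic, X3) → match; 3× Br (X1) → no; 1× C (X3) → match; 1× O (X1) → no; 4× C (X4) → no; 1× O (X2) → no.
Summing the matching environments: 10 + 1 = 11 matching atoms.

11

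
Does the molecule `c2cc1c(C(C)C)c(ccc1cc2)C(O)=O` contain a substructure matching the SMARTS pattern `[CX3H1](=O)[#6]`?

No

The pattern [CX3H1](=O)[#6] describes an sp2 carbon with one H, double-bonded to O and single-bonded to carbon — an aldehyde.
The closest candidate here is a carboxylic acid group (-C(=O)OH), but the carbonyl carbon has H0 and is bonded to O, not H1. No other fragment satisfies the full query, so there is no match.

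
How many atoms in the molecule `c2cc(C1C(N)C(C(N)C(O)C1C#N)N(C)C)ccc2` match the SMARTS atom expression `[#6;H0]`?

The query [#6;H0] means: any carbon with no attached hydrogen.
Check the 20 heavy atoms by environment: 6× C (H1) → no; 1× O (H1) → no; 2× N (H0) → no; 2× C (H3) → no; 2× N (H2) → no; 1× C (H0) → match; 1× c (aromatic, H0) → match; 5× c (aromatic, H1) → no.
Summing the matching environments: 1 + 1 = 2 matching atoms.

2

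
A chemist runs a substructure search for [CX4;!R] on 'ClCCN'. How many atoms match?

2

The query [CX4;!R] means: aliphatic carbon with four total connections, not in a ring.
Check the 4 heavy atoms by environment: 2× C (X4, acyclic) → match; 1× N (X3, acyclic) → no; 1× Cl (X1, acyclic) → no.
That gives 2 matching atoms.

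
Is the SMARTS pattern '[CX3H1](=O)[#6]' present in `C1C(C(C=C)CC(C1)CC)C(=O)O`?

The pattern [CX3H1](=O)[#6] describes an sp2 carbon with one H, double-bonded to O and single-bonded to carbon — an aldehyde.
The closest candidate here is a carboxylic acid group (-C(=O)OH), but the carbonyl carbon has H0 and is bonded to O, not H1. No other fragment satisfies the full query, so there is no match.

No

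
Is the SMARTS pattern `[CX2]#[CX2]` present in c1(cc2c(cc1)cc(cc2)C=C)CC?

The pattern [CX2]#[CX2] describes a carbon-carbon triple bond — an alkyne.
The closest candidate here is a vinyl group (-CH=CH2), but the C=C is a double bond; both carbons are CX3, not CX2. No other fragment satisfies the full query, so there is no match.

No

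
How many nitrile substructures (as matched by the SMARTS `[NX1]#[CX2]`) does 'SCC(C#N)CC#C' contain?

[NX1]#[CX2] is the SMARTS for a nitrile: a nitrogen triple-bonded to a two-connected carbon.
Exactly one fragment in the molecule meets all constraints, giving 1 match.

1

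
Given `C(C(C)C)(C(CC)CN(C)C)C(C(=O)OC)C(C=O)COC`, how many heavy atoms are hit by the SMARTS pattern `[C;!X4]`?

2

Check the 22 heavy atoms by environment: 15× C (X4) → no; 2× C (X3) → match; 2× O (X1) → no; 1× N (X3) → no; 2× O (X2) → no.
That gives 2 matching atoms.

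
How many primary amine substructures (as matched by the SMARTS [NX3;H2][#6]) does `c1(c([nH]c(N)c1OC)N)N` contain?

3

[NX3;H2][#6] is the SMARTS for a primary amine: a trivalent nitrogen with two H attached to carbon.
The molecule carries 3 separate instances of a primary amino group (-NH2) meeting every constraint; each maps to a distinct set of atoms, giving 3 matches.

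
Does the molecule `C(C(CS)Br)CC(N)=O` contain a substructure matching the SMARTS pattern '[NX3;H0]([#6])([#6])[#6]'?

No

The pattern [NX3;H0]([#6])([#6])[#6] describes a trivalent nitrogen with no H, bonded to three carbons — a tertiary amine.
The closest candidate here is a primary amide (-C(=O)NH2), but the amide nitrogen has H2 and only one carbon neighbour. No other fragment satisfies the full query, so there is no match.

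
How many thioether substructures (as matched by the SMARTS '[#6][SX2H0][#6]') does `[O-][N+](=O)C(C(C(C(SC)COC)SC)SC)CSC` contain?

[#6][SX2H0][#6] is the SMARTS for a thioether: an aliphatic sulfur bridging two carbons with no H on the sulfur.
The molecule carries 4 separate instances of a methylthio ether (-SCH3) meeting every constraint; each maps to a distinct set of atoms, giving 4 matches.

4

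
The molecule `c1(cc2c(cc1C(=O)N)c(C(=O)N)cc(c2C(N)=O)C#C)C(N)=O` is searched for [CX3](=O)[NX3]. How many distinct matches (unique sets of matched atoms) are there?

4

[CX3](=O)[NX3] is the SMARTS for an amide: a carbonyl carbon bonded to a trivalent nitrogen.
The molecule carries 4 separate instances of a primary amide (-C(=O)NH2) meeting every constraint; each maps to a distinct set of atoms, giving 4 matches.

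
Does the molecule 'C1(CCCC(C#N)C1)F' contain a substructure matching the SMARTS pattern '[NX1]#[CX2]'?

The pattern [NX1]#[CX2] describes a nitrogen triple-bonded to a two-connected carbon — a nitrile.
The molecule carries a nitrile (-C#N), whose atoms satisfy every constraint of the query, so the pattern matches.

Yes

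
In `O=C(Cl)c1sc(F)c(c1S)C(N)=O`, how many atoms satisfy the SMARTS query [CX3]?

2

The query [CX3] means: C with X3: aliphatic carbon with exactly 3 total connections.
Check the 13 heavy atoms by environment: 1× s (aromatic, X2) → no; 4× c (aromatic, X3) → no; 2× C (X3) → match; 2× O (X1) → no; 1× Cl (X1) → no; 1× F (X1) → no; 1× S (X2) → no; 1× N (X3) → no.
That gives 2 matching atoms.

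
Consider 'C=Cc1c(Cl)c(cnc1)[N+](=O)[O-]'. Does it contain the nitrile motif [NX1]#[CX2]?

The pattern [NX1]#[CX2] describes a nitrogen triple-bonded to a two-connected carbon — a nitrile.
The closest candidate here is a nitro group (-[N+](=O)[O-]), but there is no C#N triple bond. No other fragment satisfies the full query, so there is no match.

No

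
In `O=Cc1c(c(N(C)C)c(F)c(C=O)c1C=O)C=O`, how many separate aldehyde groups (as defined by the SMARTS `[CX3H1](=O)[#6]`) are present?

4

[CX3H1](=O)[#6] is the SMARTS for an aldehyde: an sp2 carbon with one H, double-bonded to O and single-bonded to carbon.
The molecule carries 4 separate instances of an aldehyde (-CHO) meeting every constraint; each maps to a distinct set of atoms, giving 4 matches.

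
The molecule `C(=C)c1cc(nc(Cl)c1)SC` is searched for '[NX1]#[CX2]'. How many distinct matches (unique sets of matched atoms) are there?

[NX1]#[CX2] is the SMARTS for a nitrile: a nitrogen triple-bonded to a two-connected carbon.
No fragment in the molecule satisfies every constraint, giving 0 matches.

0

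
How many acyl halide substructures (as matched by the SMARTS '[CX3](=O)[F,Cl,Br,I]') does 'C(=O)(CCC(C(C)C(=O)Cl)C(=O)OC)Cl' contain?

[CX3](=O)[F,Cl,Br,I] is the SMARTS for an acyl halide: a carbonyl carbon bonded to a halogen.
The molecule carries 2 separate instances of an acyl chloride (-C(=O)Cl) meeting every constraint; each maps to a distinct set of atoms, giving 2 matches.

2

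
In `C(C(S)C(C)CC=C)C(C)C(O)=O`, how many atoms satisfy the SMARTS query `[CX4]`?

7

The query [CX4] means: C with X4: aliphatic carbon with exactly 4 total connections (bonds + H).
Check the 13 heavy atoms by environment: 7× C (X4) → match; 1× S (X2) → no; 3× C (X3) → no; 1× O (X1) → no; 1× O (X2) → no.
That gives 7 matching atoms.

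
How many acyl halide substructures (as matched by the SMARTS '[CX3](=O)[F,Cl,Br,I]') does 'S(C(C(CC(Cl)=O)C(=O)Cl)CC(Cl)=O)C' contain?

3

[CX3](=O)[F,Cl,Br,I] is the SMARTS for an acyl halide: a carbonyl carbon bonded to a halogen.
The molecule carries 3 separate instances of an acyl chloride (-C(=O)Cl) meeting every constraint; each maps to a distinct set of atoms, giving 3 matches.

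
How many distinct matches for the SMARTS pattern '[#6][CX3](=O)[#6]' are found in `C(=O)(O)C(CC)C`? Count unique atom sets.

0

[#6][CX3](=O)[#6] is the SMARTS for a ketone: a carbonyl carbon (no H) flanked by two carbons.
The molecule has a carboxylic acid group (-C(=O)OH), but one neighbour of the carbonyl carbon is O, not C; nothing else fits, so there are 0 matches.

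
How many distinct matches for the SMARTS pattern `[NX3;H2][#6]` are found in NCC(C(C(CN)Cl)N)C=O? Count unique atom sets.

[NX3;H2][#6] is the SMARTS for a primary amine: a trivalent nitrogen with two H attached to carbon.
The molecule carries 3 separate instances of a primary amino group (-NH2) meeting every constraint; each maps to a distinct set of atoms, giving 3 matches.

3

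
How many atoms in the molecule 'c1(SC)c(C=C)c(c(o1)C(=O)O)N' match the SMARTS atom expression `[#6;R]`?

4

The query [#6;R] means: carbon that is part of a ring.
Check the 13 heavy atoms by environment: 1× o (aromatic, in 5-ring) → no; 4× c (aromatic, in 5-ring) → match; 4× C (acyclic) → no; 2× O (acyclic) → no; 1× S (acyclic) → no; 1× N (acyclic) → no.
That gives 4 matching atoms.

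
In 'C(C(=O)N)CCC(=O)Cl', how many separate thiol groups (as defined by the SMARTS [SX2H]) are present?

0

[SX2H] is the SMARTS for a thiol: an aliphatic sulfur with two connections, one being H.
No fragment in the molecule satisfies every constraint, giving 0 matches.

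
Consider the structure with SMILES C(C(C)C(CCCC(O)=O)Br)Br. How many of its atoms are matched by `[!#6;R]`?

Check the 12 heavy atoms by environment: 8× C (acyclic) → no; 2× O (acyclic) → no; 2× Br (acyclic) → no.
No environment satisfies the query, so 0 matching atoms.

0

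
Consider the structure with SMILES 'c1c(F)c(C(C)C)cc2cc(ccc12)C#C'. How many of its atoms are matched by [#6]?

Check the 16 heavy atoms by environment: 10× c (aromatic) → match; 5× C → match; 1× F → no.
Summing the matching environments: 10 + 5 = 15 matching atoms.

15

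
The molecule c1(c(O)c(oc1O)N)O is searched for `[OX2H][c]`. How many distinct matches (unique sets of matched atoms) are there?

3

[OX2H][c] is the SMARTS for a phenol: a hydroxyl oxygen attached to an aromatic carbon.
The molecule carries 3 separate instances of a hydroxyl group (-OH) meeting every constraint; each maps to a distinct set of atoms, giving 3 matches.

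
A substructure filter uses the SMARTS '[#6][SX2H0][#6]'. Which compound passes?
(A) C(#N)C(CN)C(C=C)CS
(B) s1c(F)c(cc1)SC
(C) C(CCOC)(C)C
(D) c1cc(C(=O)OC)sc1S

B

[#6][SX2H0][#6] describes an aliphatic sulfur bridging two carbons with no H on the sulfur (a thioether).
(A) has a thiol (-SH) but the sulfur has H1, not H0 bridging two carbons.
(B) contains a methylthio ether (-SCH3), which satisfies every atom and bond constraint.
(C) has a methoxy ether (-OCH3) but the bridging atom is O, not S.
(D) has a thiol (-SH) but the sulfur has H1, not H0 bridging two carbons.
So the answer is (B).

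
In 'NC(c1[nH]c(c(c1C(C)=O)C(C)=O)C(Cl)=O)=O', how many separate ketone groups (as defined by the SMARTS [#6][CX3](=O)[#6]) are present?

[#6][CX3](=O)[#6] is the SMARTS for a ketone: a carbonyl carbon (no H) flanked by two carbons.
The molecule carries 2 separate instances of an acetyl/ketone group (-C(=O)CH3) meeting every constraint; each maps to a distinct set of atoms, giving 2 matches.

2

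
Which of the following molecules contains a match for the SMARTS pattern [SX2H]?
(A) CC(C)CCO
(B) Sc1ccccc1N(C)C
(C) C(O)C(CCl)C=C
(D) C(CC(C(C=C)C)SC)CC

[SX2H] describes an aliphatic sulfur with two connections, one being H (a thiol).
(A) has a hydroxyl group (-OH) but it is an -OH, not an -SH.
(B) contains a thiol (-SH), which satisfies every atom and bond constraint.
(C) has a hydroxyl group (-OH) but it is an -OH, not an -SH.
(D) has a methylthio ether (-SCH3) but the sulfur has H0 (bonded to two carbons), not H1.
So the answer is (B).

B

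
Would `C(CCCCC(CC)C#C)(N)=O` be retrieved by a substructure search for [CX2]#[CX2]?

Yes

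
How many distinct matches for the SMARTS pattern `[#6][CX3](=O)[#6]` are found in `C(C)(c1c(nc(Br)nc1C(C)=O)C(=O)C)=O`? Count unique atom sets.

3

[#6][CX3](=O)[#6] is the SMARTS for a ketone: a carbonyl carbon (no H) flanked by two carbons.
The molecule carries 3 separate instances of an acetyl/ketone group (-C(=O)CH3) meeting every constraint; each maps to a distinct set of atoms, giving 3 matches.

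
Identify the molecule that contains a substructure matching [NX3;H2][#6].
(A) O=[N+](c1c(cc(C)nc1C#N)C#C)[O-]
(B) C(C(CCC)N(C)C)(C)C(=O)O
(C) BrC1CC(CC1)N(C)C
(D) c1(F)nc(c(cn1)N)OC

[NX3;H2][#6] describes a trivalent nitrogen with two H attached to carbon (a primary amine).
(A) has a nitro group (-[N+](=O)[O-]) but the nitrogen is [N+] with no H, not NX3H2.
(B) has a dimethylamino group (-N(CH3)2) but the nitrogen has H0, not H2.
(C) has a dimethylamino group (-N(CH3)2) but the nitrogen has H0, not H2.
(D) contains a primary amino group (-NH2), which satisfies every atom and bond constraint.
So the answer is (D).

D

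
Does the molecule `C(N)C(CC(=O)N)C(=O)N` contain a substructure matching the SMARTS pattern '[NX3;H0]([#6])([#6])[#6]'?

The pattern [NX3;H0]([#6])([#6])[#6] describes a trivalent nitrogen with no H, bonded to three carbons — a tertiary amine.
The closest candidate here is a primary amide (-C(=O)NH2), but the amide nitrogen has H2 and only one carbon neighbour. No other fragment satisfies the full query, so there is no match.

No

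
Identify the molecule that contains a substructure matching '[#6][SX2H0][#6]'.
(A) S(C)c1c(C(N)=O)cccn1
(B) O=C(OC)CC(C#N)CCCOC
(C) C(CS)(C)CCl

A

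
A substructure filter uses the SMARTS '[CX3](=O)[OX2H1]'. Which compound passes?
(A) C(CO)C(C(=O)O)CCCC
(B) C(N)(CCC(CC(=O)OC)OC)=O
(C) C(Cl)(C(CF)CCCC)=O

A

[CX3](=O)[OX2H1] describes an sp2 carbon double-bonded to O and single-bonded to an -OH oxygen (a carboxylic acid).
(A) contains a carboxylic acid group (-C(=O)OH), which satisfies every atom and bond constraint.
(B) has a methyl-ester group (-C(=O)OCH3) but the singly-bonded O has no H (OX2H0, not OX2H1).
(C) has an acyl chloride (-C(=O)Cl) but the carbonyl is bonded to Cl, not to an -OH oxygen.
So the answer is (A).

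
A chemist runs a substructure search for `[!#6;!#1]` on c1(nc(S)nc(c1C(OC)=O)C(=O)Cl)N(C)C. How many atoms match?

8

The query [!#6;!#1] means: not carbon and not hydrogen — any heteroatom.
Check the 17 heavy atoms by environment: 2× n (aromatic) → match; 4× c (aromatic) → no; 5× C → no; 3× O → match; 1× Cl → match; 1× N → match; 1× S → match.
Summing the matching environments: 2 + 3 + 1 + 1 + 1 = 8 matching atoms.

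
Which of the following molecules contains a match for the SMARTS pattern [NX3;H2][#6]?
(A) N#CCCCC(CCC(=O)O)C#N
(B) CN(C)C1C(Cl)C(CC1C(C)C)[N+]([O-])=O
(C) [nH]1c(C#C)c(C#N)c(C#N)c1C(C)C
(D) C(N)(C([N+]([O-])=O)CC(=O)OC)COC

[NX3;H2][#6] describes a trivalent nitrogen with two H attached to carbon (a primary amine).
(A) has a nitrile (-C#N) but the nitrogen is NX1 (triple-bonded), not NX3 with two H.
(B) has a dimethylamino group (-N(CH3)2) but the nitrogen has H0, not H2.
(C) has a nitrile (-C#N) but the nitrogen is NX1 (triple-bonded), not NX3 with two H.
(D) contains a primary amino group (-NH2), which satisfies every atom and bond constraint.
So the answer is (D).

D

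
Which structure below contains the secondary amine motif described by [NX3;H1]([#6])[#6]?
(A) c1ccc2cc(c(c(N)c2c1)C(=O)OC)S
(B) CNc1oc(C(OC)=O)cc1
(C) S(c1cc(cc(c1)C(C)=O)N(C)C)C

[NX3;H1]([#6])[#6] describes a trivalent nitrogen with one H, bonded to two carbons (a secondary amine).
(A) has a primary amino group (-NH2) but the nitrogen has H2 and only one carbon neighbour.
(B) contains an N-methylamino group (-NHCH3), which satisfies every atom and bond constraint.
(C) has a dimethylamino group (-N(CH3)2) but the nitrogen has H0, not H1.
So the answer is (B).

B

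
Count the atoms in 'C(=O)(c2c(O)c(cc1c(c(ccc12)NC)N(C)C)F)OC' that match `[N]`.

The query [N] means: uppercase N matches aliphatic (non-aromatic) nitrogen only.
Check the 21 heavy atoms by environment: 10× c (aromatic) → no; 3× O → no; 5× C → no; 1× F → no; 2× N → match.
That gives 2 matching atoms.

2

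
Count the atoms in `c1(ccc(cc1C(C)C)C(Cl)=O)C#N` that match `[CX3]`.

1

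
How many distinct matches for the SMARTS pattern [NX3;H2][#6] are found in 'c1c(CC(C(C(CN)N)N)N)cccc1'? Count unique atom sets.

4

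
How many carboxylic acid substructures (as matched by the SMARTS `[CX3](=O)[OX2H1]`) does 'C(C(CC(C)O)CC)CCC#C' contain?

0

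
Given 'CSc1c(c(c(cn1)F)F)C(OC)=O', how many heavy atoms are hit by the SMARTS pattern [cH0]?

Check the 14 heavy atoms by environment: 1× n (aromatic, H0) → no; 4× c (aromatic, H0) → match; 1× c (aromatic, H1) → no; 1× S (H0) → no; 2× C (H3) → no; 2× F (H0) → no; 1× C (H0) → no; 2× O (H0) → no.
That gives 4 matching atoms.

4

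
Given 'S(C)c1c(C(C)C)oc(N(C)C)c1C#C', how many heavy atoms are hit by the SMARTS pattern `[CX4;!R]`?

6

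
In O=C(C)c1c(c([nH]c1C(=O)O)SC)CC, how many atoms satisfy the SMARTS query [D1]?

The query [D1] means: atom with exactly one heavy-atom neighbour (degree 1).
Check the 15 heavy atoms by environment: 1× n (aromatic, D2) → no; 4× c (aromatic, D3) → no; 1× S (D2) → no; 3× C (D1) → match; 2× C (D3) → no; 3× O (D1) → match; 1× C (D2) → no.
Summing the matching environments: 3 + 3 = 6 matching atoms.

6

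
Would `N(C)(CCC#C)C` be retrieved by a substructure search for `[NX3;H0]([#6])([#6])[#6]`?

Yes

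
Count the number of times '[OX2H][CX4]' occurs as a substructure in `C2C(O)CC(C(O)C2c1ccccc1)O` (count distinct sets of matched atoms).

[OX2H][CX4] is the SMARTS for an aliphatic alcohol: a hydroxyl oxygen bound to an sp3 (X4) carbon.
The molecule carries 3 separate instances of a hydroxyl group (-OH) meeting every constraint; each maps to a distinct set of atoms, giving 3 matches.

3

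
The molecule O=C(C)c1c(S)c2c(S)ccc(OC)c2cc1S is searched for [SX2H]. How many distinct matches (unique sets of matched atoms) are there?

[SX2H] is the SMARTS for a thiol: an aliphatic sulfur with two connections, one being H.
The molecule carries 3 separate instances of a thiol (-SH) meeting every constraint; each maps to a distinct set of atoms, giving 3 matches.

3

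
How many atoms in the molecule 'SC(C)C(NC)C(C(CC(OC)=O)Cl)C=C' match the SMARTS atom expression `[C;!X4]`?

3

The query [C;!X4] means: aliphatic carbon that does not have four total connections.
Check the 16 heavy atoms by environment: 8× C (X4) → no; 3× C (X3) → match; 1× O (X1) → no; 1× O (X2) → no; 1× S (X2) → no; 1× N (X3) → no; 1× Cl (X1) → no.
That gives 3 matching atoms.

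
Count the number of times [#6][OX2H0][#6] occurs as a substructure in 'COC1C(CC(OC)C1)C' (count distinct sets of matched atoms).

[#6][OX2H0][#6] is the SMARTS for an ether: an aliphatic oxygen bridging two carbons with no H on the oxygen.
The molecule carries 2 separate instances of a methoxy ether (-OCH3) meeting every constraint; each maps to a distinct set of atoms, giving 2 matches.

2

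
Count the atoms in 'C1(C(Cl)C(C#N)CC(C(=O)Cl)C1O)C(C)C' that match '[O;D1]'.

2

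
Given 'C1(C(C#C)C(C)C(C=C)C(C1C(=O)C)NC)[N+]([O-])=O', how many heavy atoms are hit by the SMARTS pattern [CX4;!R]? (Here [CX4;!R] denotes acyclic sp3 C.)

The query [CX4;!R] means: aliphatic carbon with four total connections, not in a ring.
Check the 19 heavy atoms by environment: 6× C (X4, in 6-ring) → no; 2× C (X2, acyclic) → no; 3× C (X4, acyclic) → match; 1× N (charge +1, X3, acyclic) → no; 1× O (charge -1, X1, acyclic) → no; 2× O (X1, acyclic) → no; 3× C (X3, acyclic) → no; 1× N (X3, acyclic) → no.
That gives 3 matching atoms.

3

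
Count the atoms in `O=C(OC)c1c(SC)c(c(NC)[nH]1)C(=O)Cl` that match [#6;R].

4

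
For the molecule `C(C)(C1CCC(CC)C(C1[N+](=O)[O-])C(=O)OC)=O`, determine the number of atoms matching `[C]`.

12

The query [C] means: uppercase C matches aliphatic (non-aromatic) carbon only.
Check the 18 heavy atoms by environment: 12× C → match; 4× O → no; 1× N (charge +1) → no; 1× O (charge -1) → no.
That gives 12 matching atoms.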